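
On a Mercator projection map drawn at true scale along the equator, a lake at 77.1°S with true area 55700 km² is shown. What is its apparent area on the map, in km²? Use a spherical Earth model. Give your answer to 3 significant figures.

The Mercator projection is conformal; its linear scale factor is the same in every direction and equals sec φ = 1/cos φ.
Areal scale = k² = sec²φ = 1/cos²(77.1°) = 1/0.2233² = 20.06.
Apparent area = 55700 × 20.06 ≈ 1120000 km².

1120000 km²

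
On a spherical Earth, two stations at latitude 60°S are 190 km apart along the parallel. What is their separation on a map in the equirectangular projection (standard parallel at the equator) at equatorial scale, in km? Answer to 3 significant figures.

380 km

In the plate carrée (x = Rλ, y = Rφ), meridians are true-scale (h = 1) and parallels are stretched by k = sec φ.
Along the parallel, k = sec 60° = 1/0.5000 = 2.000.
Map distance = 190 × 2.000 ≈ 380 km.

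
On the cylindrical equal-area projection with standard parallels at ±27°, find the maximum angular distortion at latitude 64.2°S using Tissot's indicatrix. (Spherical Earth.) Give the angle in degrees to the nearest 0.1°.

75.9°

A cylindrical equal-area projection with standard parallel φ₀ has meridian scale h = cos φ / cos φ₀ and parallel scale k = cos φ₀ / cos φ (so areas are preserved, h·k = 1).
At 64.2°: h = 0.4885, k = 2.047; principal scales a = 2.047, b = 0.4885.
sin(ω/2) = (a − b)/(a + b) = 1.559/2.536 = 0.6147, so ω = 2 arcsin(0.6147) ≈ 75.9°.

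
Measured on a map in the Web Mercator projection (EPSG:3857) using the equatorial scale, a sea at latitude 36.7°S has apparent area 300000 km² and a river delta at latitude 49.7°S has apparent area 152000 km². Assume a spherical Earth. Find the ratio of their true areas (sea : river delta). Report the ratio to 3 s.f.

Mercator's areal exaggeration is sec²φ; hence true area = (apparent area) · cos²φ.
True area of sea: 300000 × cos²(36.7°) = 300000 × 0.6428 = 192900 km².
True area of river delta: 152000 × cos²(49.7°) = 152000 × 0.4183 = 63590 km².
Ratio = 192900 / 63590 ≈ 3.03.

3.03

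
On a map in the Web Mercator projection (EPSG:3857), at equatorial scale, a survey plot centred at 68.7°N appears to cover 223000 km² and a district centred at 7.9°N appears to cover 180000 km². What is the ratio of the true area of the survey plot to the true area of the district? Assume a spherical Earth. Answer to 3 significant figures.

Mercator's areal exaggeration is sec²φ; hence true area = (apparent area) · cos²φ.
True area of survey plot: 223000 × cos²(68.7°) = 223000 × 0.1320 = 29430 km².
True area of district: 180000 × cos²(7.9°) = 180000 × 0.9811 = 176600 km².
Ratio = 29430 / 176600 ≈ 0.167.

0.167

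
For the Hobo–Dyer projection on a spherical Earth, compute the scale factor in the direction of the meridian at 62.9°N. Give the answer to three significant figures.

0.574

Hobo–Dyer is a cylindrical equal-area projection with standard parallels at ±37.5°. For cylindrical equal-area with standard parallel φ₀, h = cos φ / cos φ₀ and k = cos φ₀ / cos φ, so h·k = 1.
h = cos 62.9° / cos 37.5° = 0.4555/0.7934 = 0.5742.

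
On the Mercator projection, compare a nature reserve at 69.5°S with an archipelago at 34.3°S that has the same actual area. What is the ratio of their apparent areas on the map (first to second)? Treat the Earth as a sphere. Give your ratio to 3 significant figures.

Mercator areal scale is sec²φ.
At 69.5°: sec²(69.5°) = 1/0.3502² = 8.154.
At 34.3°: sec²(34.3°) = 1/0.8261² = 1.465.
Ratio = 8.154/1.465 = cos²(34.3°)/cos²(69.5°) ≈ 5.56.

5.56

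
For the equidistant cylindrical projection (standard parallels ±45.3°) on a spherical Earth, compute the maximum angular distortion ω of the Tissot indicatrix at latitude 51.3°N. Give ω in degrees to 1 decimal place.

The equidistant cylindrical projection with φ₀ = 45.3° has h = 1 (meridians true) and k = cos φ₀ / cos φ along parallels.
At 51.3°: h = 1.000, k = 1.125; principal scales a = 1.125, b = 1.000.
sin(ω/2) = (a − b)/(a + b) = 0.1250/2.125 = 0.05882, so ω = 2 arcsin(0.05882) ≈ 6.7°.

6.7°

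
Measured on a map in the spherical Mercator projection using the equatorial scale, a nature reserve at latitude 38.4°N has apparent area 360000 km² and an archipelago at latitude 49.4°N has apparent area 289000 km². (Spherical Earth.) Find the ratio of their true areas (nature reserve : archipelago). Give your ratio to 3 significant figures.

On Mercator the areal scale is sec²φ, so true area = apparent × cos²φ.
True area of nature reserve: 360000 × cos²(38.4°) = 360000 × 0.6142 = 221100 km².
True area of archipelago: 289000 × cos²(49.4°) = 289000 × 0.4235 = 122400 km².
Ratio = 221100 / 122400 ≈ 1.81.

1.81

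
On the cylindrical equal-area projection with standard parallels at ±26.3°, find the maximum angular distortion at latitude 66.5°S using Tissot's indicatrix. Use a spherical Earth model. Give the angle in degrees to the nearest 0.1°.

84.1°

Cylindrical equal-area (φ₀ = 26.3°): h = cos φ / cos 26.3° along meridians, k = cos 26.3° / cos φ along parallels; h·k = 1.
At 66.5°: h = 0.4448, k = 2.248; principal scales a = 2.248, b = 0.4448.
sin(ω/2) = (a − b)/(a + b) = 1.803/2.693 = 0.6697, so ω = 2 arcsin(0.6697) ≈ 84.1°.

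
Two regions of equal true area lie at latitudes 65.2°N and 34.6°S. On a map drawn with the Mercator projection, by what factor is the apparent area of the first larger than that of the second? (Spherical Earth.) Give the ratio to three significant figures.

3.85

Mercator is conformal with k = sec φ, so areal scale = k² = sec²φ.
At 65.2°: sec²(65.2°) = 1/0.4195² = 5.684.
At 34.6°: sec²(34.6°) = 1/0.8231² = 1.476.
Ratio = 5.684/1.476 = cos²(34.6°)/cos²(65.2°) ≈ 3.85.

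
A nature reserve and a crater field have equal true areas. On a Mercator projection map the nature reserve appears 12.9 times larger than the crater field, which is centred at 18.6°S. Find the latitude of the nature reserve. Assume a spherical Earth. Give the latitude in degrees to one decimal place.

For equal true areas on Mercator, apparent areas scale as sec²φ, so the ratio is cos²φ₂ / cos²φ₁.
cos²φ₂ / cos²φ₁ = 12.9  ⇒  cos φ₁ = cos 18.6° / √12.9 = 0.9478/3.592 = 0.2639.
φ₁ = arccos(0.2639) ≈ 74.7°.

74.7°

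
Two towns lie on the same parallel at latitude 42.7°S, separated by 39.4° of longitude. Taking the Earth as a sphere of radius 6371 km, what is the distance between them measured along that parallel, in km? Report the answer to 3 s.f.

3220 km

Arc length along a parallel = R cos φ · Δλ (with Δλ in radians).
= 6371 × cos 42.7° × (39.4° × π/180) = 6371 × 0.7349 × 0.6877 ≈ 3220 km.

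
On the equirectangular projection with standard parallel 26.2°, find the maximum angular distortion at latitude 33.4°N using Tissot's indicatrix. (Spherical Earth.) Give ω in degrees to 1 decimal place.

4.1°

The equidistant cylindrical projection with φ₀ = 26.2° has h = 1 (meridians true) and k = cos φ₀ / cos φ along parallels.
At 33.4°: h = 1.000, k = 1.075; principal scales a = 1.075, b = 1.000.
sin(ω/2) = (a − b)/(a + b) = 0.07476/2.075 = 0.03603, so ω = 2 arcsin(0.03603) ≈ 4.1°.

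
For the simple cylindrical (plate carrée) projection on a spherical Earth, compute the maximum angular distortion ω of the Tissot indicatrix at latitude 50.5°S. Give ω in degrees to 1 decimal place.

Plate carrée maps x = Rλ, y = Rφ. The meridian scale is h = 1 and the parallel scale is k = 1/cos φ = sec φ.
At 50.5°: h = 1.000, k = 1.572; principal scales a = 1.572, b = 1.000.
sin(ω/2) = (a − b)/(a + b) = 0.5721/2.572 = 0.2224, so ω = 2 arcsin(0.2224) ≈ 25.7°.

25.7°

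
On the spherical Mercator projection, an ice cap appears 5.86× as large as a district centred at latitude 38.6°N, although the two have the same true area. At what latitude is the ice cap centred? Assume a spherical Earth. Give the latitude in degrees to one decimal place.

For equal true areas on Mercator, apparent areas scale as sec²φ, so the ratio is cos²φ₂ / cos²φ₁.
cos²φ₂ / cos²φ₁ = 5.86  ⇒  cos φ₁ = cos 38.6° / √5.86 = 0.7815/2.421 = 0.3228.
φ₁ = arccos(0.3228) ≈ 71.2°.

71.2°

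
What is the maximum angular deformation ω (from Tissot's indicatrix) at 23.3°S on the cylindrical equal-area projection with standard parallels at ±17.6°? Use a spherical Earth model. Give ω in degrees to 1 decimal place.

For cylindrical equal-area with standard parallel φ₀, h = cos φ / cos φ₀ and k = cos φ₀ / cos φ, so h·k = 1.
At 23.3°: h = 0.9635, k = 1.038; principal scales a = 1.038, b = 0.9635.
sin(ω/2) = (a − b)/(a + b) = 0.07428/2.001 = 0.03711, so ω = 2 arcsin(0.03711) ≈ 4.3°.

4.3°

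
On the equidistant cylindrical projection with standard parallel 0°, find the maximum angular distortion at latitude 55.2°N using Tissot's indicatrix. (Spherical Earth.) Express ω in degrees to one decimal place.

For the equirectangular projection with φ₀ = 0 (plate carrée), h = 1 along meridians and k = sec φ along parallels.
At 55.2°: h = 1.000, k = 1.752; principal scales a = 1.752, b = 1.000.
sin(ω/2) = (a − b)/(a + b) = 0.7522/2.752 = 0.2733, so ω = 2 arcsin(0.2733) ≈ 31.7°.

31.7°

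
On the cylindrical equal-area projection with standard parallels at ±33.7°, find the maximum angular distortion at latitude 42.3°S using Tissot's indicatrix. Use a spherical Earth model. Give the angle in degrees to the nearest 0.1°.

13.4°

A cylindrical equal-area projection with standard parallel φ₀ has meridian scale h = cos φ / cos φ₀ and parallel scale k = cos φ₀ / cos φ (so areas are preserved, h·k = 1).
At 42.3°: h = 0.8890, k = 1.125; principal scales a = 1.125, b = 0.8890.
sin(ω/2) = (a − b)/(a + b) = 0.2358/2.014 = 0.1171, so ω = 2 arcsin(0.1171) ≈ 13.4°.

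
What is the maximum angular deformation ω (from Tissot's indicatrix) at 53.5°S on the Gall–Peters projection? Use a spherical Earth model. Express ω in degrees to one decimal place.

19.7°

The Gall–Peters projection is cylindrical equal-area with φ₀ = 45°. For cylindrical equal-area with standard parallel φ₀, h = cos φ / cos φ₀ and k = cos φ₀ / cos φ, so h·k = 1.
At 53.5°: h = 0.8412, k = 1.189; principal scales a = 1.189, b = 0.8412.
sin(ω/2) = (a − b)/(a + b) = 0.3476/2.030 = 0.1712, so ω = 2 arcsin(0.1712) ≈ 19.7°.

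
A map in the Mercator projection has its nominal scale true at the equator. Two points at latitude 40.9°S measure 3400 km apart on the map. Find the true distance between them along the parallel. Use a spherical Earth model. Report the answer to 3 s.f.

Mercator is conformal, so the point scale is isotropic: h = k = sec φ = 1/cos φ.
Along the parallel at 40.9°, map distances are exaggerated by k = sec 40.9° = 1.323.
True distance = 3400 / 1.323 = 3400 × cos 40.9° ≈ 2570 km.

2570 km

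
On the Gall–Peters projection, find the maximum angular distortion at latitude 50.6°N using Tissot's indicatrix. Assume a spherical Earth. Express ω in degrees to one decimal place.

12.3°

The Gall–Peters projection is cylindrical equal-area with φ₀ = 45°. A cylindrical equal-area projection with standard parallel φ₀ has meridian scale h = cos φ / cos φ₀ and parallel scale k = cos φ₀ / cos φ (so areas are preserved, h·k = 1).
At 50.6°: h = 0.8976, k = 1.114; principal scales a = 1.114, b = 0.8976.
sin(ω/2) = (a − b)/(a + b) = 0.2164/2.012 = 0.1076, so ω = 2 arcsin(0.1076) ≈ 12.3°.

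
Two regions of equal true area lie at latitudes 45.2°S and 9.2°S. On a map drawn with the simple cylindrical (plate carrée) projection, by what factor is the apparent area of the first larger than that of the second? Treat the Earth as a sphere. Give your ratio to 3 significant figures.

In the plate carrée (x = Rλ, y = Rφ), meridians are true-scale (h = 1) and parallels are stretched by k = sec φ.
Areal scale at 45.2°: h·k = 1.000 × 1.419 = 1.419.
Areal scale at 9.2°: h·k = 1.000 × 1.013 = 1.013.
Ratio = 1.419/1.013 ≈ 1.40.

1.40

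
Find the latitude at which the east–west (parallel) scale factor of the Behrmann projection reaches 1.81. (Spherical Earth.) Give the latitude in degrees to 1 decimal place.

The Behrmann projection is cylindrical equal-area with φ₀ = 30°. For cylindrical equal-area with standard parallel φ₀, h = cos φ / cos φ₀ and k = cos φ₀ / cos φ, so h·k = 1.
k = cos φ₀ / cos φ = 1.81  ⇒  cos φ = cos 30° / 1.81 = 0.4785.
φ = arccos(0.4785) ≈ 61.4°.

61.4°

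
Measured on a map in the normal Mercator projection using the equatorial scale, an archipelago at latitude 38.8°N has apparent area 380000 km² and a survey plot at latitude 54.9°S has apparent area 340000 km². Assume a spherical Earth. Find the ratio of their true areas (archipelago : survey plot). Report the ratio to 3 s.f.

Mercator's areal exaggeration is sec²φ; hence true area = (apparent area) · cos²φ.
True area of archipelago: 380000 × cos²(38.8°) = 380000 × 0.6074 = 230800 km².
True area of survey plot: 340000 × cos²(54.9°) = 340000 × 0.3306 = 112400 km².
Ratio = 230800 / 112400 ≈ 2.05.

2.05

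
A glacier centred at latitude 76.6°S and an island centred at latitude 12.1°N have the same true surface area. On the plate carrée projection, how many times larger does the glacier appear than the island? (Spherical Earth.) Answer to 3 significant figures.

In the plate carrée (x = Rλ, y = Rφ), meridians are true-scale (h = 1) and parallels are stretched by k = sec φ.
Areal scale at 76.6°: h·k = 1.000 × 4.315 = 4.315.
Areal scale at 12.1°: h·k = 1.000 × 1.023 = 1.023.
Ratio = 4.315/1.023 ≈ 4.22.

4.22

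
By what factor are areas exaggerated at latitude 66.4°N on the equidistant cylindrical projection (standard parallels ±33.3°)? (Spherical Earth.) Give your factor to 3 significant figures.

2.09

In the equirectangular projection with standard parallel φ₀ = 33.3° (x = Rλ cos φ₀, y = Rφ), meridians are true-scale (h = 1) and the parallel scale is k = cos φ₀ / cos φ.
Areal scale = h·k = 1 × cos φ₀ / cos φ; at 66.4°, h = 1.000, k = 2.088, so h·k = 2.088.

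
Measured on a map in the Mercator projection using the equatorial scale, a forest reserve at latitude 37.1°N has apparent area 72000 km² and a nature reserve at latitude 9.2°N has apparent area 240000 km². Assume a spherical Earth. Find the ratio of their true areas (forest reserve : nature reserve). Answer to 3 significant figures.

0.196

Since Mercator area scale is 1/cos²φ, the true area equals the apparent area multiplied by cos²φ.
True area of forest reserve: 72000 × cos²(37.1°) = 72000 × 0.6361 = 45800 km².
True area of nature reserve: 240000 × cos²(9.2°) = 240000 × 0.9744 = 233900 km².
Ratio = 45800 / 233900 ≈ 0.196.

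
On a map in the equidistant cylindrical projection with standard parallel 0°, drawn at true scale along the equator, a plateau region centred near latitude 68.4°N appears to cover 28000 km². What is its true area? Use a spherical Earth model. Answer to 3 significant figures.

In the plate carrée (x = Rλ, y = Rφ), meridians are true-scale (h = 1) and parallels are stretched by k = sec φ.
Areal scale = h·k = 1 × sec φ; at 68.4°, h = 1.000, k = 2.716, so h·k = 2.716.
True area = apparent / (areal scale) = 28000 / 2.716 ≈ 10300 km².

10300 km²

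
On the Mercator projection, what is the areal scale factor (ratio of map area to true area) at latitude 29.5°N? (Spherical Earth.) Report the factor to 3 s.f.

Mercator is conformal, so the point scale is isotropic: h = k = sec φ = 1/cos φ.
Areal scale = k² = sec²φ = 1/cos²(29.5°) = 1/0.8704² = 1.320.

1.32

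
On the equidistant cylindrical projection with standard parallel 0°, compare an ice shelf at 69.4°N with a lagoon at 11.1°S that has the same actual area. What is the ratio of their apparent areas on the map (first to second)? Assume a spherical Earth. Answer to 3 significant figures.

2.79

For the equirectangular projection with φ₀ = 0 (plate carrée), h = 1 along meridians and k = sec φ along parallels.
Areal scale at 69.4°: h·k = 1.000 × 2.842 = 2.842.
Areal scale at 11.1°: h·k = 1.000 × 1.019 = 1.019.
Ratio = 2.842/1.019 ≈ 2.79.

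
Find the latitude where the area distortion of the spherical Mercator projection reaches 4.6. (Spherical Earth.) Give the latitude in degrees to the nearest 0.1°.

62.2°

Mercator areal scale is sec²φ.
sec²φ = 4.6  ⇒  cos²φ = 0.2174  ⇒  cos φ = 0.4663.
φ = arccos(0.4663) ≈ 62.2°.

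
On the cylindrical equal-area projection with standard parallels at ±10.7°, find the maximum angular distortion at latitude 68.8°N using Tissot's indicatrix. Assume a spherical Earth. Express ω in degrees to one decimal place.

A cylindrical equal-area projection with standard parallel φ₀ has meridian scale h = cos φ / cos φ₀ and parallel scale k = cos φ₀ / cos φ (so areas are preserved, h·k = 1).
At 68.8°: h = 0.3680, k = 2.717; principal scales a = 2.717, b = 0.3680.
sin(ω/2) = (a − b)/(a + b) = 2.349/3.085 = 0.7614, so ω = 2 arcsin(0.7614) ≈ 99.2°.

99.2°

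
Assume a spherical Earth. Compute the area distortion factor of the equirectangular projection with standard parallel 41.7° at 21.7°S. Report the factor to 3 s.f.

0.804

In the equirectangular projection with standard parallel φ₀ = 41.7° (x = Rλ cos φ₀, y = Rφ), meridians are true-scale (h = 1) and the parallel scale is k = cos φ₀ / cos φ.
Areal scale = h·k = 1 × cos φ₀ / cos φ; at 21.7°, h = 1.000, k = 0.8036, so h·k = 0.8036.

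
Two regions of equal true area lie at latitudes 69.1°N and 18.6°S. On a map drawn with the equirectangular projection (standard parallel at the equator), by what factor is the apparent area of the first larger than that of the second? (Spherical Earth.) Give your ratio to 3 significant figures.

2.66

For the equirectangular projection with φ₀ = 0 (plate carrée), h = 1 along meridians and k = sec φ along parallels.
Areal scale at 69.1°: h·k = 1.000 × 2.803 = 2.803.
Areal scale at 18.6°: h·k = 1.000 × 1.055 = 1.055.
Ratio = 2.803/1.055 ≈ 2.66.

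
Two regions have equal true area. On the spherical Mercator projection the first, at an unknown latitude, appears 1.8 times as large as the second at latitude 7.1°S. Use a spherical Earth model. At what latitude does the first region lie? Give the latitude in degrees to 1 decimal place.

42.3°

For equal true areas on Mercator, apparent areas scale as sec²φ, so the ratio is cos²φ₂ / cos²φ₁.
cos²φ₂ / cos²φ₁ = 1.8  ⇒  cos φ₁ = cos 7.1° / √1.8 = 0.9923/1.342 = 0.7396.
φ₁ = arccos(0.7396) ≈ 42.3°.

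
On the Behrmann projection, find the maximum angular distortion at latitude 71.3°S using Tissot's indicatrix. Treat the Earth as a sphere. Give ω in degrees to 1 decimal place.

Behrmann is a cylindrical equal-area projection with standard parallels at ±30°. A cylindrical equal-area projection with standard parallel φ₀ has meridian scale h = cos φ / cos φ₀ and parallel scale k = cos φ₀ / cos φ (so areas are preserved, h·k = 1).
At 71.3°: h = 0.3702, k = 2.701; principal scales a = 2.701, b = 0.3702.
sin(ω/2) = (a − b)/(a + b) = 2.331/3.071 = 0.7589, so ω = 2 arcsin(0.7589) ≈ 98.7°.

98.7°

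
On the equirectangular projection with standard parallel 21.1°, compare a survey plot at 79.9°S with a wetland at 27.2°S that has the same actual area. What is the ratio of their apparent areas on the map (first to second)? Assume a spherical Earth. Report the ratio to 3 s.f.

5.07

The equidistant cylindrical projection with φ₀ = 21.1° has h = 1 (meridians true) and k = cos φ₀ / cos φ along parallels.
Areal scale at 79.9°: h·k = 1.000 × 5.320 = 5.320.
Areal scale at 27.2°: h·k = 1.000 × 1.049 = 1.049.
Ratio = 5.320/1.049 ≈ 5.07.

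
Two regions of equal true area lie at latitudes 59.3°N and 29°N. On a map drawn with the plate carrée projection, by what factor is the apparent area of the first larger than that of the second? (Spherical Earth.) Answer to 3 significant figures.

For the equirectangular projection with φ₀ = 0 (plate carrée), h = 1 along meridians and k = sec φ along parallels.
Areal scale at 59.3°: h·k = 1.000 × 1.959 = 1.959.
Areal scale at 29°: h·k = 1.000 × 1.143 = 1.143.
Ratio = 1.959/1.143 ≈ 1.71.

1.71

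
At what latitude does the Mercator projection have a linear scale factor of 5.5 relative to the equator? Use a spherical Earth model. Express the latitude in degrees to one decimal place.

Mercator scale is k = sec φ = 1/cos φ.
1/cos φ = 5.5  ⇒  cos φ = 0.1818  ⇒  φ = arccos(0.1818) ≈ 79.5°.

79.5°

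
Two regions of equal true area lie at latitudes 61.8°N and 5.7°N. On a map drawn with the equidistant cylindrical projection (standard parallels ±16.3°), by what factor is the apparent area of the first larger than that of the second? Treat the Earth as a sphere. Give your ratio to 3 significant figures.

With standard parallel φ₀ = 16.3°, the equirectangular projection gives x = Rλ cos φ₀, y = Rφ, so h = 1 and k = cos 16.3° / cos φ.
Areal scale at 61.8°: h·k = 1.000 × 2.031 = 2.031.
Areal scale at 5.7°: h·k = 1.000 × 0.9646 = 0.9646.
Ratio = 2.031/0.9646 ≈ 2.11.

2.11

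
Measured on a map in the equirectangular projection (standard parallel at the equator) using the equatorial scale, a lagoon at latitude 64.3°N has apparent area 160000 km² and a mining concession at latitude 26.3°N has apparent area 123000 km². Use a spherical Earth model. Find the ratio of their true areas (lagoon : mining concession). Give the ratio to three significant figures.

0.629

On the plate carrée, areal scale = h·k = 1 × sec φ, so true area = apparent × cos φ.
True area of lagoon: 160000 × cos(64.3°) = 160000 × 0.4337 = 69390 km².
True area of mining concession: 123000 × cos(26.3°) = 123000 × 0.8965 = 110300 km².
Ratio = 69390 / 110300 ≈ 0.629.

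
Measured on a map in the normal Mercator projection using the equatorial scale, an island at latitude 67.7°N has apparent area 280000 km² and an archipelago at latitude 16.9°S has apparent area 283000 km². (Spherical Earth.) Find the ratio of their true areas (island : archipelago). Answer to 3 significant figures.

0.156

On Mercator the areal scale is sec²φ, so true area = apparent × cos²φ.
True area of island: 280000 × cos²(67.7°) = 280000 × 0.1440 = 40320 km².
True area of archipelago: 283000 × cos²(16.9°) = 283000 × 0.9155 = 259100 km².
Ratio = 40320 / 259100 ≈ 0.156.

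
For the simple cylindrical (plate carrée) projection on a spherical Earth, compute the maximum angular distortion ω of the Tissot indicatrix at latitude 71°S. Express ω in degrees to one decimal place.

61.2°

Plate carrée maps x = Rλ, y = Rφ. The meridian scale is h = 1 and the parallel scale is k = 1/cos φ = sec φ.
At 71°: h = 1.000, k = 3.072; principal scales a = 3.072, b = 1.000.
sin(ω/2) = (a − b)/(a + b) = 2.072/4.072 = 0.5088, so ω = 2 arcsin(0.5088) ≈ 61.2°.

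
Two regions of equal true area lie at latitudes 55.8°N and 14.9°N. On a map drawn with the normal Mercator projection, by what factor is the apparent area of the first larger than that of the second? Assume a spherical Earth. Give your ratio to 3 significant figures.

Mercator areal scale is sec²φ.
At 55.8°: sec²(55.8°) = 1/0.5621² = 3.165.
At 14.9°: sec²(14.9°) = 1/0.9664² = 1.071.
Ratio = 3.165/1.071 = cos²(14.9°)/cos²(55.8°) ≈ 2.96.

2.96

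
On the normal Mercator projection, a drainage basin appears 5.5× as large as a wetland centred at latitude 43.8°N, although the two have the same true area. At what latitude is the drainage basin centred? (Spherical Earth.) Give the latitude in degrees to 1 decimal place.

On Mercator, (apparent₁)/(apparent₂) = sec²φ₁ / sec²φ₂ when true areas are equal.
cos²φ₂ / cos²φ₁ = 5.5  ⇒  cos φ₁ = cos 43.8° / √5.5 = 0.7218/2.345 = 0.3078.
φ₁ = arccos(0.3078) ≈ 72.1°.

72.1°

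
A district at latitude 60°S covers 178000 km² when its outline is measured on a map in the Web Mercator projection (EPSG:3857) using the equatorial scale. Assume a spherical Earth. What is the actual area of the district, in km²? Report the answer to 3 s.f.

Mercator is conformal, so the point scale is isotropic: h = k = sec φ = 1/cos φ.
Areal scale = k² = sec²φ = 1/cos²(60°) = 1/0.5000² = 4.000.
True area = apparent / (areal scale) = 178000 / 4.000 ≈ 44500 km².

44500 km²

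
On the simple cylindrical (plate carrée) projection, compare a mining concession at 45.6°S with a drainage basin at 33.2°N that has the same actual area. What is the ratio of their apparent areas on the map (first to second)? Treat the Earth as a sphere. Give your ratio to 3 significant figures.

1.20

Plate carrée maps x = Rλ, y = Rφ. The meridian scale is h = 1 and the parallel scale is k = 1/cos φ = sec φ.
Areal scale at 45.6°: h·k = 1.000 × 1.429 = 1.429.
Areal scale at 33.2°: h·k = 1.000 × 1.195 = 1.195.
Ratio = 1.429/1.195 ≈ 1.20.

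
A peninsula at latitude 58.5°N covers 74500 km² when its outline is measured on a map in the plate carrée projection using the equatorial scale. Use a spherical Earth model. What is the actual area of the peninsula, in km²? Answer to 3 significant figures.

38900 km²

Plate carrée maps x = Rλ, y = Rφ. The meridian scale is h = 1 and the parallel scale is k = 1/cos φ = sec φ.
Areal scale = h·k = 1 × sec φ; at 58.5°, h = 1.000, k = 1.914, so h·k = 1.914.
True area = apparent / (areal scale) = 74500 / 1.914 ≈ 38900 km².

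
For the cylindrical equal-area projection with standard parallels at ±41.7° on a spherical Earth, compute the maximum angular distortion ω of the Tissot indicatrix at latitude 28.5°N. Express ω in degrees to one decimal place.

18.6°

For cylindrical equal-area with standard parallel φ₀, h = cos φ / cos φ₀ and k = cos φ₀ / cos φ, so h·k = 1.
At 28.5°: h = 1.177, k = 0.8496; principal scales a = 1.177, b = 0.8496.
sin(ω/2) = (a − b)/(a + b) = 0.3274/2.027 = 0.1616, so ω = 2 arcsin(0.1616) ≈ 18.6°.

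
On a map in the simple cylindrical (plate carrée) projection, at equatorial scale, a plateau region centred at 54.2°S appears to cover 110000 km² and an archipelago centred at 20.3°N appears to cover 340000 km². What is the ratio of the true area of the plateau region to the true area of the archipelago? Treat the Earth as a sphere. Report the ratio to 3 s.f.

0.202

Plate carrée has h = 1 and k = sec φ, giving areal scale sec φ; true area = (apparent area) · cos φ.
True area of plateau region: 110000 × cos(54.2°) = 110000 × 0.5850 = 64350 km².
True area of archipelago: 340000 × cos(20.3°) = 340000 × 0.9379 = 318900 km².
Ratio = 64350 / 318900 ≈ 0.202.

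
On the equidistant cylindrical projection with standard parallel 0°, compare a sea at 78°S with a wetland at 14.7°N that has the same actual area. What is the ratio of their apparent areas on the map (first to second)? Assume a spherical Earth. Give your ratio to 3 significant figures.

For the equirectangular projection with φ₀ = 0 (plate carrée), h = 1 along meridians and k = sec φ along parallels.
Areal scale at 78°: h·k = 1.000 × 4.810 = 4.810.
Areal scale at 14.7°: h·k = 1.000 × 1.034 = 1.034.
Ratio = 4.810/1.034 ≈ 4.65.

4.65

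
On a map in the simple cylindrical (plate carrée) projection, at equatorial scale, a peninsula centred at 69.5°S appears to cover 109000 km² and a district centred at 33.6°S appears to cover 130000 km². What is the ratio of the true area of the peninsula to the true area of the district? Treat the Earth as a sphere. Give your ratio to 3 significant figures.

On the plate carrée, areal scale = h·k = 1 × sec φ, so true area = apparent × cos φ.
True area of peninsula: 109000 × cos(69.5°) = 109000 × 0.3502 = 38170 km².
True area of district: 130000 × cos(33.6°) = 130000 × 0.8329 = 108300 km².
Ratio = 38170 / 108300 ≈ 0.353.

0.353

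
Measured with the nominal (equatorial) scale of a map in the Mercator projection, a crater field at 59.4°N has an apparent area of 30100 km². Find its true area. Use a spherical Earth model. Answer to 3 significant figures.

7800 km²

For Mercator, h = k = sec φ (a conformal cylindrical projection has a single point scale, 1/cos φ).
Areal scale = k² = sec²φ = 1/cos²(59.4°) = 1/0.5090² = 3.859.
True area = apparent / (areal scale) = 30100 / 3.859 ≈ 7800 km².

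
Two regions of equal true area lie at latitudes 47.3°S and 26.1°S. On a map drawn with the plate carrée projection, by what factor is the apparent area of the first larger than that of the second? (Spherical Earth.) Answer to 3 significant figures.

1.32

In the plate carrée (x = Rλ, y = Rφ), meridians are true-scale (h = 1) and parallels are stretched by k = sec φ.
Areal scale at 47.3°: h·k = 1.000 × 1.475 = 1.475.
Areal scale at 26.1°: h·k = 1.000 × 1.114 = 1.114.
Ratio = 1.475/1.114 ≈ 1.32.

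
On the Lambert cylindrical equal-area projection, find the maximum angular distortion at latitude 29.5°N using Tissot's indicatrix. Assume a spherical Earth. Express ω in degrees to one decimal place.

The Lambert cylindrical equal-area projection is the cylindrical equal-area projection with its standard parallel at the equator (φ₀ = 0). A cylindrical equal-area projection with standard parallel φ₀ has meridian scale h = cos φ / cos φ₀ and parallel scale k = cos φ₀ / cos φ (so areas are preserved, h·k = 1).
At 29.5°: h = 0.8704, k = 1.149; principal scales a = 1.149, b = 0.8704.
sin(ω/2) = (a − b)/(a + b) = 0.2786/2.019 = 0.1380, so ω = 2 arcsin(0.1380) ≈ 15.9°.

15.9°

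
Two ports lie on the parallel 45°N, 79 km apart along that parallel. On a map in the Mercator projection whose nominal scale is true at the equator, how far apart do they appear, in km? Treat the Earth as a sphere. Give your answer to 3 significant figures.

The Mercator projection is conformal; its linear scale factor is the same in every direction and equals sec φ = 1/cos φ.
Along the parallel, k = sec 45° = 1/0.7071 = 1.414.
Map distance = 79 × 1.414 ≈ 112 km.

112 km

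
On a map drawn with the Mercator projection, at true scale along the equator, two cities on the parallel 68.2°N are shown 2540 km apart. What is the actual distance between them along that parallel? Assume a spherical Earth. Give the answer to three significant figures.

For Mercator, h = k = sec φ (a conformal cylindrical projection has a single point scale, 1/cos φ).
Along the parallel at 68.2°, map distances are exaggerated by k = sec 68.2° = 2.693.
True distance = 2540 / 2.693 = 2540 × cos 68.2° ≈ 943 km.

943 km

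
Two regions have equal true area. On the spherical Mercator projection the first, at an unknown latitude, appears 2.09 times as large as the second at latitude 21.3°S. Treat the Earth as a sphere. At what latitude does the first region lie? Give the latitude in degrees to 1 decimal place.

49.9°

For equal true areas on Mercator, apparent areas scale as sec²φ, so the ratio is cos²φ₂ / cos²φ₁.
cos²φ₂ / cos²φ₁ = 2.09  ⇒  cos φ₁ = cos 21.3° / √2.09 = 0.9317/1.446 = 0.6445.
φ₁ = arccos(0.6445) ≈ 49.9°.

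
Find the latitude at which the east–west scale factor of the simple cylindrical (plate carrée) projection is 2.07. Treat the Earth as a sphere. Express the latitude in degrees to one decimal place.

Plate carrée: h = 1, k = sec φ along parallels.
sec φ = 2.07  ⇒  cos φ = 0.4831  ⇒  φ ≈ 61.1°.

61.1°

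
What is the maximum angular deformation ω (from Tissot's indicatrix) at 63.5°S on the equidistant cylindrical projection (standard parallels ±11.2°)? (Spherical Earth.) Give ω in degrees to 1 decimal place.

44.0°

The equidistant cylindrical projection with φ₀ = 11.2° has h = 1 (meridians true) and k = cos φ₀ / cos φ along parallels.
At 63.5°: h = 1.000, k = 2.198; principal scales a = 2.198, b = 1.000.
sin(ω/2) = (a − b)/(a + b) = 1.198/3.198 = 0.3747, so ω = 2 arcsin(0.3747) ≈ 44.0°.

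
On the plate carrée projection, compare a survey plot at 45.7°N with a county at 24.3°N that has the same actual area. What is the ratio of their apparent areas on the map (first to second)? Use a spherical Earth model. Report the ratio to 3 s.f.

1.30

Plate carrée maps x = Rλ, y = Rφ. The meridian scale is h = 1 and the parallel scale is k = 1/cos φ = sec φ.
Areal scale at 45.7°: h·k = 1.000 × 1.432 = 1.432.
Areal scale at 24.3°: h·k = 1.000 × 1.097 = 1.097.
Ratio = 1.432/1.097 ≈ 1.30.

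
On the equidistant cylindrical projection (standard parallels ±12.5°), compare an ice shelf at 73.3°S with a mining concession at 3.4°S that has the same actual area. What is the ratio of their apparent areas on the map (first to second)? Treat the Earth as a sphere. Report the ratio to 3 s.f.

3.47

In the equirectangular projection with standard parallel φ₀ = 12.5° (x = Rλ cos φ₀, y = Rφ), meridians are true-scale (h = 1) and the parallel scale is k = cos φ₀ / cos φ.
Areal scale at 73.3°: h·k = 1.000 × 3.397 = 3.397.
Areal scale at 3.4°: h·k = 1.000 × 0.9780 = 0.9780.
Ratio = 3.397/0.9780 ≈ 3.47.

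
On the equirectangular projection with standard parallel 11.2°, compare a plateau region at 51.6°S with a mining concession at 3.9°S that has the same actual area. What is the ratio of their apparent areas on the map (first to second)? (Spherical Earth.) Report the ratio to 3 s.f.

1.61

In the equirectangular projection with standard parallel φ₀ = 11.2° (x = Rλ cos φ₀, y = Rφ), meridians are true-scale (h = 1) and the parallel scale is k = cos φ₀ / cos φ.
Areal scale at 51.6°: h·k = 1.000 × 1.579 = 1.579.
Areal scale at 3.9°: h·k = 1.000 × 0.9832 = 0.9832.
Ratio = 1.579/0.9832 ≈ 1.61.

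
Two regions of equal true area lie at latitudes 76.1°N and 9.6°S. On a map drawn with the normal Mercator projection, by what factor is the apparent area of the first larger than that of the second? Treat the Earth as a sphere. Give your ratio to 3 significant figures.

16.8

Mercator areal scale is sec²φ.
At 76.1°: sec²(76.1°) = 1/0.2402² = 17.33.
At 9.6°: sec²(9.6°) = 1/0.9860² = 1.029.
Ratio = 17.33/1.029 = cos²(9.6°)/cos²(76.1°) ≈ 16.8.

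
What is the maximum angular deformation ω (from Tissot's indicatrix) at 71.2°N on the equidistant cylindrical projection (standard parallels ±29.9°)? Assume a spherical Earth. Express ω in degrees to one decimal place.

With standard parallel φ₀ = 29.9°, the equirectangular projection gives x = Rλ cos φ₀, y = Rφ, so h = 1 and k = cos 29.9° / cos φ.
At 71.2°: h = 1.000, k = 2.690; principal scales a = 2.690, b = 1.000.
sin(ω/2) = (a − b)/(a + b) = 1.690/3.690 = 0.4580, so ω = 2 arcsin(0.4580) ≈ 54.5°.

54.5°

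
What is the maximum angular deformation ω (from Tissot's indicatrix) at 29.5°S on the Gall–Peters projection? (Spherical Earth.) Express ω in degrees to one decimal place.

The Gall–Peters projection is cylindrical equal-area with φ₀ = 45°. For cylindrical equal-area with standard parallel φ₀, h = cos φ / cos φ₀ and k = cos φ₀ / cos φ, so h·k = 1.
At 29.5°: h = 1.231, k = 0.8124; principal scales a = 1.231, b = 0.8124.
sin(ω/2) = (a − b)/(a + b) = 0.4184/2.043 = 0.2048, so ω = 2 arcsin(0.2048) ≈ 23.6°.

23.6°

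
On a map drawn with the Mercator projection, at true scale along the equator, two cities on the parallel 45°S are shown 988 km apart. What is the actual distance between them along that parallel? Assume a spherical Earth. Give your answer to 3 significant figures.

699 km

Mercator is conformal, so the point scale is isotropic: h = k = sec φ = 1/cos φ.
Along the parallel at 45°, map distances are exaggerated by k = sec 45° = 1.414.
True distance = 988 / 1.414 = 988 × cos 45° ≈ 699 km.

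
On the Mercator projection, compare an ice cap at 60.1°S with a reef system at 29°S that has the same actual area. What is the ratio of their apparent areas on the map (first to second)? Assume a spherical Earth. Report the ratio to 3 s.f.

On Mercator, area is exaggerated by sec²φ = 1/cos²φ.
At 60.1°: sec²(60.1°) = 1/0.4985² = 4.024.
At 29°: sec²(29°) = 1/0.8746² = 1.307.
Ratio = 4.024/1.307 = cos²(29°)/cos²(60.1°) ≈ 3.08.

3.08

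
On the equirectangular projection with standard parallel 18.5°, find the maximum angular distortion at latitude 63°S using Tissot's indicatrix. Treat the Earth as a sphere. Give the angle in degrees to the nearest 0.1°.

41.3°

The equidistant cylindrical projection with φ₀ = 18.5° has h = 1 (meridians true) and k = cos φ₀ / cos φ along parallels.
At 63°: h = 1.000, k = 2.089; principal scales a = 2.089, b = 1.000.
sin(ω/2) = (a − b)/(a + b) = 1.089/3.089 = 0.3525, so ω = 2 arcsin(0.3525) ≈ 41.3°.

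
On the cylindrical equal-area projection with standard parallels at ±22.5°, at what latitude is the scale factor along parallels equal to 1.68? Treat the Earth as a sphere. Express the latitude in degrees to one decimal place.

Cylindrical equal-area (φ₀ = 22.5°): h = cos φ / cos 22.5° along meridians, k = cos 22.5° / cos φ along parallels; h·k = 1.
k = cos φ₀ / cos φ = 1.68  ⇒  cos φ = cos 22.5° / 1.68 = 0.5499.
φ = arccos(0.5499) ≈ 56.6°.

56.6°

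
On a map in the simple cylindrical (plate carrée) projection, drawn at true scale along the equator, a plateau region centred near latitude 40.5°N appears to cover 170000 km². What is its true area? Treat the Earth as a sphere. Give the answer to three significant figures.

For the equirectangular projection with φ₀ = 0 (plate carrée), h = 1 along meridians and k = sec φ along parallels.
Areal scale = h·k = 1 × sec φ; at 40.5°, h = 1.000, k = 1.315, so h·k = 1.315.
True area = apparent / (areal scale) = 170000 / 1.315 ≈ 129000 km².

129000 km²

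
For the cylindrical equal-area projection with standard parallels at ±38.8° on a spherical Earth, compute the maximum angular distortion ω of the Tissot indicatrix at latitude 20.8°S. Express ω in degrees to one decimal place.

20.7°

Cylindrical equal-area (φ₀ = 38.8°): h = cos φ / cos 38.8° along meridians, k = cos 38.8° / cos φ along parallels; h·k = 1.
At 20.8°: h = 1.200, k = 0.8337; principal scales a = 1.200, b = 0.8337.
sin(ω/2) = (a − b)/(a + b) = 0.3658/2.033 = 0.1799, so ω = 2 arcsin(0.1799) ≈ 20.7°.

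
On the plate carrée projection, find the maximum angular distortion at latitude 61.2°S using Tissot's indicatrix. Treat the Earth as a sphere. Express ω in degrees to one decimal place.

40.9°

For the equirectangular projection with φ₀ = 0 (plate carrée), h = 1 along meridians and k = sec φ along parallels.
At 61.2°: h = 1.000, k = 2.076; principal scales a = 2.076, b = 1.000.
sin(ω/2) = (a − b)/(a + b) = 1.076/3.076 = 0.3498, so ω = 2 arcsin(0.3498) ≈ 40.9°.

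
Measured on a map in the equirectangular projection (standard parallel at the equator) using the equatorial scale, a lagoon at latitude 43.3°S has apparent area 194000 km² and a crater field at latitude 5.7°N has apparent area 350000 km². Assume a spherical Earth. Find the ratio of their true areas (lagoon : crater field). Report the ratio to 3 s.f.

On the plate carrée, areal scale = h·k = 1 × sec φ, so true area = apparent × cos φ.
True area of lagoon: 194000 × cos(43.3°) = 194000 × 0.7278 = 141200 km².
True area of crater field: 350000 × cos(5.7°) = 350000 × 0.9951 = 348300 km².
Ratio = 141200 / 348300 ≈ 0.405.

0.405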